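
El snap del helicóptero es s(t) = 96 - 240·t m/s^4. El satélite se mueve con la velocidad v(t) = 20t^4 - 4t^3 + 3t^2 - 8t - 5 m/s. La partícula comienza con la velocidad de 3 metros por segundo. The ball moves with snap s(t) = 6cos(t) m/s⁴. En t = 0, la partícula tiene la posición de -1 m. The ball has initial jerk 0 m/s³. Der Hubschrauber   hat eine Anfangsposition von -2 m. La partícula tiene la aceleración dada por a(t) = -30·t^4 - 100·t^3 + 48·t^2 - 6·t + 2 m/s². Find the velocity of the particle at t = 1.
Starting from acceleration a(t) = -30·t^4 - 100·t^3 + 48·t^2 - 6·t + 2, we take 1 integral. The antiderivative of acceleration is velocity. Using v(0) = 3, we get v(t) = -6·t^5 - 25·t^4 + 16·t^3 - 3·t^2 + 2·t + 3. From the given velocity equation v(t) = -6·t^5 - 25·t^4 + 16·t^3 - 3·t^2 + 2·t + 3, we substitute t = 1 to get v = -13.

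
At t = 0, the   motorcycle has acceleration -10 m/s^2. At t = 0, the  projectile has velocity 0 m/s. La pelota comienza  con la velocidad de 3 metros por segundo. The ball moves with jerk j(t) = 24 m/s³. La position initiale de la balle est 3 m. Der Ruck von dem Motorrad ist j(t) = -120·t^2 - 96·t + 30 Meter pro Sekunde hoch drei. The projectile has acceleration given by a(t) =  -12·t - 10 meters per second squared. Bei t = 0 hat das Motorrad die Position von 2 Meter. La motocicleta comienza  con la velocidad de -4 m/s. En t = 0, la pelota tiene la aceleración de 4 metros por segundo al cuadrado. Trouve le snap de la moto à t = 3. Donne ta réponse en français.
En partant du jerk j(t) = -120·t^2 - 96·t + 30, nous prenons 1 dérivée. La dérivée du jerk donne le snap: s(t) = -240·t - 96. En utilisant s(t) = -240·t - 96 et en substituant t = 3, nous trouvons s = -816.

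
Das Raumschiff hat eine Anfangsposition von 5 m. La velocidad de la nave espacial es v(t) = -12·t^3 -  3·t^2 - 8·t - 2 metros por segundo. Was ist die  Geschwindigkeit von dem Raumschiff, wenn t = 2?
Aus der Gleichung für die Geschwindigkeit v(t) = -12·t^3 - 3·t^2 - 8·t - 2, setzen wir t = 2 ein und erhalten v = -126.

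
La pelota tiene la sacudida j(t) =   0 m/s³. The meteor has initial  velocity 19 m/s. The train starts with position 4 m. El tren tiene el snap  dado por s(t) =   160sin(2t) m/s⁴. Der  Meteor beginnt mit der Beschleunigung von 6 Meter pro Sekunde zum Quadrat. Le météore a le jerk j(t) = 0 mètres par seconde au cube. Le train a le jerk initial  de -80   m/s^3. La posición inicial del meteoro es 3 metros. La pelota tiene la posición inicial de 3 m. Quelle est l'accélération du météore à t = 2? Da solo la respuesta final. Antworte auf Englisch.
At t = 2, a = 6.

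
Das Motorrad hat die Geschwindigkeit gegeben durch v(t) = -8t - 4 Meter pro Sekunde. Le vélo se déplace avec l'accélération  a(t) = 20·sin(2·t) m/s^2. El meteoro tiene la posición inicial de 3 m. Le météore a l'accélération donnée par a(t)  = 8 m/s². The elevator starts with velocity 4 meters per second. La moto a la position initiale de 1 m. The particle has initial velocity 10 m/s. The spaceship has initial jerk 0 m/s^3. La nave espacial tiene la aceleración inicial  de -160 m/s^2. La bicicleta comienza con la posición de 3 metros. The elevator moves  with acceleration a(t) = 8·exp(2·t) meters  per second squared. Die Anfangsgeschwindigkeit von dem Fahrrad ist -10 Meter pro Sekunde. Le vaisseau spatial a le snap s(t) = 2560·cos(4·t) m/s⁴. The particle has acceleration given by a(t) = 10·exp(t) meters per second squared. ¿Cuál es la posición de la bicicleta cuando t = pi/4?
Partiendo de la aceleración a(t) = 20·sin(2·t), tomamos 2 antiderivadas. La antiderivada de la aceleración, con v(0) = -10, da la velocidad: v(t) = -10·cos(2·t). Integrando la velocidad y usando la condición inicial x(0) = 3, obtenemos x(t) = 3 - 5·sin(2·t). Tenemos la posición x(t) = 3 - 5·sin(2·t). Sustituyendo t = pi/4: x(pi/4) = -2.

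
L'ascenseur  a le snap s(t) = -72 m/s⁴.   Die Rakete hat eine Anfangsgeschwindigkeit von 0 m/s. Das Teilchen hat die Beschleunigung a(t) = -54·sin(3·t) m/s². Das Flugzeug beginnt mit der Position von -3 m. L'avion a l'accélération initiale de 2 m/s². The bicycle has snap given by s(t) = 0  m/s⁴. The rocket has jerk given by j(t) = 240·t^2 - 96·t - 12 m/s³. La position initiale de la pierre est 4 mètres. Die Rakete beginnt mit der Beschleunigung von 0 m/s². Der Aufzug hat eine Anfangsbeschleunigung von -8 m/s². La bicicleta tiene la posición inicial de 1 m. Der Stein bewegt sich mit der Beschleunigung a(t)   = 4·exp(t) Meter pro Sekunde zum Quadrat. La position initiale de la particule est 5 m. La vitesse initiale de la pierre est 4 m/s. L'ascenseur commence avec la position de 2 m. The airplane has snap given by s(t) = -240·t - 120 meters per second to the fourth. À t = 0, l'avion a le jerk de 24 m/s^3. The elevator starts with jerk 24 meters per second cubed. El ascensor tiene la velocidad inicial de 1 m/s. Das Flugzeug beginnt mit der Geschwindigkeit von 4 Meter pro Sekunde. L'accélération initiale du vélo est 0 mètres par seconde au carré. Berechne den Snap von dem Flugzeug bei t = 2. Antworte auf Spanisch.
De la ecuación del snap s(t) = -240·t - 120, sustituimos t = 2 para obtener s = -600.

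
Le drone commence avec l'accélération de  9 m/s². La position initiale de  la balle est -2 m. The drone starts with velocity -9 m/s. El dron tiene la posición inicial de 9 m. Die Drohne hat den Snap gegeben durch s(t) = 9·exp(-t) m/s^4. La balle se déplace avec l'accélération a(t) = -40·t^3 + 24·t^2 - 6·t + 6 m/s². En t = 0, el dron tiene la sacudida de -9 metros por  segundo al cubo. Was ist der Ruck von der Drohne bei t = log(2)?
Wir müssen das Integral unserer Gleichung für den Snap s(t) = 9·exp(-t) 1-mal finden. Die Stammfunktion von dem Snap ist der Ruck. Mit j(0) = -9 erhalten wir j(t) = -9·exp(-t). Mit j(t) = -9·exp(-t) und Einsetzen von t = log(2), finden wir j = -9/2.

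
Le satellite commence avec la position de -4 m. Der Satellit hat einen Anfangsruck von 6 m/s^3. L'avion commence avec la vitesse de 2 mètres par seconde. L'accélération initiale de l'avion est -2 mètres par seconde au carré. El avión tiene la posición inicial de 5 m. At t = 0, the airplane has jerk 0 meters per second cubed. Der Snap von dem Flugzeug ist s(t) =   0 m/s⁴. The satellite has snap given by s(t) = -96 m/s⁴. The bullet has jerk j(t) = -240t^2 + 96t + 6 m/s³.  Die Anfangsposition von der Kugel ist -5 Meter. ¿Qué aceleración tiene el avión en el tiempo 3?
Debemos encontrar la integral de nuestra ecuación del snap s(t) = 0 2 veces. Integrando el snap y usando la condición inicial j(0) = 0, obtenemos j(t) = 0. La antiderivada de la sacudida, con a(0) = -2, da la aceleración: a(t) = -2. De la ecuación de la aceleración a(t) = -2, sustituimos t = 3 para obtener a = -2.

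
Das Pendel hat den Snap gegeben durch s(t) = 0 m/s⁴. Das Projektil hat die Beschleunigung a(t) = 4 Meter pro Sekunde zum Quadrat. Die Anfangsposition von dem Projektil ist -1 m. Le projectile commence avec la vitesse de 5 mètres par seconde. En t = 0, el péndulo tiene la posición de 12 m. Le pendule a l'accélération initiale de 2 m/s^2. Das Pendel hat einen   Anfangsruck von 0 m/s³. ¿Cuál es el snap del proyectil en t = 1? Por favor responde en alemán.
Wir müssen unsere Gleichung für die Beschleunigung a(t) = 4 2-mal ableiten. Durch Ableiten von der Beschleunigung erhalten wir den Ruck: j(t) = 0. Die Ableitung von dem Ruck ergibt den Snap: s(t) = 0. Aus der Gleichung für den Snap s(t) = 0, setzen wir t = 1 ein und erhalten s = 0.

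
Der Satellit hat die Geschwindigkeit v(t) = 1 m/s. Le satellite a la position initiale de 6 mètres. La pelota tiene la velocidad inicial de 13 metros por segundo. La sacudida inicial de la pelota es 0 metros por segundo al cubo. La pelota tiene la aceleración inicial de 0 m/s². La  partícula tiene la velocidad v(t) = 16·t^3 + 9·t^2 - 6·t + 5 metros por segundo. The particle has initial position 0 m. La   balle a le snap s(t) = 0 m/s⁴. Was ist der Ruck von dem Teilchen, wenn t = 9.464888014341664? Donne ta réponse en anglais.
Starting from velocity v(t) = 16·t^3 + 9·t^2 - 6·t + 5, we take 2 derivatives. Taking d/dt of v(t), we find a(t) = 48·t^2 + 18·t - 6. Taking d/dt of a(t), we find j(t) = 96·t + 18. From the given jerk equation j(t) = 96·t + 18, we substitute t = 9.464888014341664 to get j = 926.629249376800.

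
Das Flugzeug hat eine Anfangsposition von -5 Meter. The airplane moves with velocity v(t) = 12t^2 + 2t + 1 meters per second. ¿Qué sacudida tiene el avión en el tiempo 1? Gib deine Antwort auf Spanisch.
Partiendo de la velocidad v(t) = 12·t^2 + 2·t + 1, tomamos 2 derivadas. Derivando la velocidad, obtenemos la aceleración: a(t) = 24·t + 2. Tomando d/dt de a(t), encontramos j(t) = 24. Tenemos la sacudida j(t) = 24. Sustituyendo t = 1: j(1) = 24.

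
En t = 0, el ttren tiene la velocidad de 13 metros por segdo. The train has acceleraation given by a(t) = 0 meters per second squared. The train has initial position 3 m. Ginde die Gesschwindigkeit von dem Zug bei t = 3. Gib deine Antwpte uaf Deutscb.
Wir müssen unsere Gleichung für die Beschleunigung a(t) = 0 1-mal integrieren. Durch Integration von der Beschleunigung und Verwendung der Anfangsbedingung v(0) = 13, erhalten wir v(t) = 13. Wir haben die Geschwindigkeit v(t) = 13. Durch Einsetzen von t = 3: v(3) = 13.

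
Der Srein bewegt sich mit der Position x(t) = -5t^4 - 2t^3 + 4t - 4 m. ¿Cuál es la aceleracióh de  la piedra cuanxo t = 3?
Partiendo de la posición x(t) = -5·t^4 - 2·t^3 + 4·t - 4, tomamos 2 derivadas. La derivada de la posición da la velocidad: v(t) = -20·t^3 - 6·t^2 + 4. La derivada de la velocidad da la aceleración: a(t) = -60·t^2 - 12·t. De la ecuación de la aceleración a(t) = -60·t^2 - 12·t, sustituimos t = 3 para obtener a = -576.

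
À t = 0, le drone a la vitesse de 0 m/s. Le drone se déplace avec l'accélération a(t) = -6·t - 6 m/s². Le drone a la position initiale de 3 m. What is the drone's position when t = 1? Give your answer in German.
Ausgehend von der Beschleunigung a(t) = -6·t - 6, nehmen wir 2 Integrale. Die Stammfunktion von der Beschleunigung, mit v(0) = 0, ergibt die Geschwindigkeit: v(t) = 3·t·(-t - 2). Die Stammfunktion von der Geschwindigkeit, mit x(0) = 3, ergibt die Position: x(t) = -t^3 - 3·t^2 + 3. Aus der Gleichung für die Position x(t) = -t^3 - 3·t^2 + 3, setzen wir t = 1 ein und erhalten x = -1.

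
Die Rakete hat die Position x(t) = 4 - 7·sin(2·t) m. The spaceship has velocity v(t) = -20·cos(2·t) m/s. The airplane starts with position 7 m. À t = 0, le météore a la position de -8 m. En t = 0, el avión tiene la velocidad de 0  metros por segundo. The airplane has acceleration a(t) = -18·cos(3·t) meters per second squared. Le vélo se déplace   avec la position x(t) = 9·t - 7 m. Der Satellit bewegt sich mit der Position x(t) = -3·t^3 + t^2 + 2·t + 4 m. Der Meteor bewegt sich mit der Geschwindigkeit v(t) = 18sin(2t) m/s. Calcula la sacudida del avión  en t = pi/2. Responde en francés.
Nous devons dériver notre équation de l'accélération a(t) = -18·cos(3·t) 1 fois. La dérivée de l'accélération donne le jerk: j(t) = 54·sin(3·t). De l'équation du jerk j(t) = 54·sin(3·t), nous substituons t = pi/2 pour obtenir j = -54.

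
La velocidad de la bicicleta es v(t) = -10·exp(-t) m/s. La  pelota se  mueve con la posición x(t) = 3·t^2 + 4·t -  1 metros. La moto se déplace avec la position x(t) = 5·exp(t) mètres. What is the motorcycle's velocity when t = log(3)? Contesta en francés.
Nous devons dériver notre équation de la position x(t) = 5·exp(t) 1 fois. La dérivée de la position donne la vitesse: v(t) = 5·exp(t). De l'équation de la vitesse v(t) = 5·exp(t), nous substituons t = log(3) pour obtenir v = 15.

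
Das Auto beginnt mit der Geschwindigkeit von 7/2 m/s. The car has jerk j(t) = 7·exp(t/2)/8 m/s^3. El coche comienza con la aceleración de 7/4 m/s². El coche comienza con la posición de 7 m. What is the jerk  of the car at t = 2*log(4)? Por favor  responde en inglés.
Using j(t) = 7·exp(t/2)/8 and substituting t = 2*log(4), we find j = 7/2.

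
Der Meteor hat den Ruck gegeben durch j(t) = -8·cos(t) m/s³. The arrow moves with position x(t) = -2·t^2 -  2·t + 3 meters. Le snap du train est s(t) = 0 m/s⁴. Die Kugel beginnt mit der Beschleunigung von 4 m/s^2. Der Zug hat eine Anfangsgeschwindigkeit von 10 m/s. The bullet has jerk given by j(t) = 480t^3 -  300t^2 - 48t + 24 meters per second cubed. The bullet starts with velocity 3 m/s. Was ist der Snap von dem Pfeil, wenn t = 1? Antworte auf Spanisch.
Debemos derivar nuestra ecuación de la posición x(t) = -2·t^2 - 2·t + 3 4 veces. Derivando la posición, obtenemos la velocidad: v(t) = -4·t - 2. Tomando d/dt de v(t), encontramos a(t) = -4. Tomando d/dt de a(t), encontramos j(t) = 0. Tomando d/dt de j(t), encontramos s(t) = 0. De la ecuación del snap s(t) = 0, sustituimos t = 1 para obtener s = 0.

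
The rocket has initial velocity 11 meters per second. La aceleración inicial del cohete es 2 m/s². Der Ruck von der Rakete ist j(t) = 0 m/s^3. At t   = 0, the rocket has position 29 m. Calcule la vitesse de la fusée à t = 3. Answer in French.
Pour résoudre ceci, nous devons prendre 2 primitives de notre équation du jerk j(t) = 0. En prenant ∫j(t)dt et en appliquant a(0) = 2, nous trouvons a(t) = 2. En prenant ∫a(t)dt et en appliquant v(0) = 11, nous trouvons v(t) = 2·t + 11. De l'équation de la vitesse v(t) = 2·t + 11, nous substituons t = 3 pour obtenir v = 17.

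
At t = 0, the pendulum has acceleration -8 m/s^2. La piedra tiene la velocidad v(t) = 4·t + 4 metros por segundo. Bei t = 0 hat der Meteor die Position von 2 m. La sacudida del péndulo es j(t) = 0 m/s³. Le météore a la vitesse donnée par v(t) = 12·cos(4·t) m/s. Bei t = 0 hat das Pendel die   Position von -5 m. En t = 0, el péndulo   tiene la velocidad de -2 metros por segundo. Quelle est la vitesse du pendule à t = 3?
Nous devons intégrer notre équation du jerk j(t) = 0 2 fois. En prenant ∫j(t)dt et en appliquant a(0) = -8, nous trouvons a(t) = -8. En intégrant l'accélération et en utilisant la condition initiale v(0) = -2, nous obtenons v(t) = -8·t - 2. Nous avons la vitesse v(t) = -8·t - 2. En substituant t = 3: v(3) = -26.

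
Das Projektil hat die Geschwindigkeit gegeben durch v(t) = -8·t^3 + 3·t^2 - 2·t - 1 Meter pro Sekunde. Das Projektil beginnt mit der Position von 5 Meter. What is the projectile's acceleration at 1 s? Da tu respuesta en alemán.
Wir müssen unsere Gleichung für die Geschwindigkeit v(t) = -8·t^3 + 3·t^2 - 2·t - 1 1-mal ableiten. Mit d/dt von v(t) finden wir a(t) = -24·t^2 + 6·t - 2. Wir haben die Beschleunigung a(t) = -24·t^2 + 6·t - 2. Durch Einsetzen von t = 1: a(1) = -20.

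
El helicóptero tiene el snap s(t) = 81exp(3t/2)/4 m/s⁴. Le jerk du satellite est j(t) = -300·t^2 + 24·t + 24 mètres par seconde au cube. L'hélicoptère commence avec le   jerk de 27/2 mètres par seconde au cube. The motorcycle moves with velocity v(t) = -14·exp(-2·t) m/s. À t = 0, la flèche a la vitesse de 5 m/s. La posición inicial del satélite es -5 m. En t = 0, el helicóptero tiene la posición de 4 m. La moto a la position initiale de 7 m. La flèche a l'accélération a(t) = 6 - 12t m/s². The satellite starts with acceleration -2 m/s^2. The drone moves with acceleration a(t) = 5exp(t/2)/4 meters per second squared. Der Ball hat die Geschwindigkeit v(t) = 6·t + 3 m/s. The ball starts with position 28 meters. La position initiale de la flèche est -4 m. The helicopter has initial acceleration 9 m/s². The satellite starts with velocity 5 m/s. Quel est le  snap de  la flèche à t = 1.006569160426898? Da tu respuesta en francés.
Pour résoudre ceci, nous devons prendre 2 dérivées de notre équation de l'accélération a(t) = 6 - 12·t. En prenant d/dt de a(t), nous trouvons j(t) = -12. La dérivée du jerk donne le snap: s(t) = 0. Nous avons le snap s(t) = 0. En substituant t = 1.006569160426898: s(1.006569160426898) = 0.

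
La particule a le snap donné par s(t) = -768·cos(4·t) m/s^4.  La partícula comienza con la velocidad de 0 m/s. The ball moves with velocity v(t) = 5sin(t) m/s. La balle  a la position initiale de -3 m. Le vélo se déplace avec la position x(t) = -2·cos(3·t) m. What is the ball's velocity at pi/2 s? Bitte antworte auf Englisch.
We have velocity v(t) = 5·sin(t). Substituting t = pi/2: v(pi/2) = 5.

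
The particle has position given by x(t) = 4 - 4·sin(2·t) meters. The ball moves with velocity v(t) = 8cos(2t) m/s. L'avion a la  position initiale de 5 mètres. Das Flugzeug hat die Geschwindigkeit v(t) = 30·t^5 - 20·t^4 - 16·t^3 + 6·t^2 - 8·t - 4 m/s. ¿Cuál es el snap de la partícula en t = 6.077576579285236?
Para resolver esto, necesitamos tomar 4 derivadas de nuestra ecuación de la posición x(t) = 4 - 4·sin(2·t). Derivando la posición, obtenemos la velocidad: v(t) = -8·cos(2·t). Tomando d/dt de v(t), encontramos a(t) = 16·sin(2·t). Derivando la aceleración, obtenemos la sacudida: j(t) = 32·cos(2·t). Derivando la sacudida, obtenemos el snap: s(t) = -64·sin(2·t). De la ecuación del snap s(t) = -64·sin(2·t), sustituimos t = 6.077576579285236 para obtener s = 25.5824375266698.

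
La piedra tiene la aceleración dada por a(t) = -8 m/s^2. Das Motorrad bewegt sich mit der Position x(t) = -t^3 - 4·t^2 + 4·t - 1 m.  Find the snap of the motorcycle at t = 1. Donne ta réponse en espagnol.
Debemos derivar nuestra ecuación de la posición x(t) = -t^3 - 4·t^2 + 4·t - 1 4 veces. La derivada de la posición da la velocidad: v(t) = -3·t^2 - 8·t + 4. Tomando d/dt de v(t), encontramos a(t) = -6·t - 8. Tomando d/dt de a(t), encontramos j(t) = -6. Derivando la sacudida, obtenemos el snap: s(t) = 0. De la ecuación del snap s(t) = 0, sustituimos t = 1 para obtener s = 0.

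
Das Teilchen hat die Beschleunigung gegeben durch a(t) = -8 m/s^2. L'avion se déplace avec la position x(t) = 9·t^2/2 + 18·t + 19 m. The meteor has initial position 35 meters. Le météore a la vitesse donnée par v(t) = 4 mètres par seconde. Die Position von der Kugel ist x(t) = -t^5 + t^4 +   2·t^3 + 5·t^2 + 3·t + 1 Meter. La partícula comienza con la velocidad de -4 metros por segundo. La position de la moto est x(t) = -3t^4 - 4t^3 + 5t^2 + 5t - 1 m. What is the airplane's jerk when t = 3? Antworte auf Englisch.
We must differentiate our position equation x(t) = 9·t^2/2 + 18·t + 19 3 times. Differentiating position, we get velocity: v(t) = 9·t + 18. Taking d/dt of v(t), we find a(t) = 9. The derivative of acceleration gives jerk: j(t) = 0. We have jerk j(t) = 0. Substituting t = 3: j(3) = 0.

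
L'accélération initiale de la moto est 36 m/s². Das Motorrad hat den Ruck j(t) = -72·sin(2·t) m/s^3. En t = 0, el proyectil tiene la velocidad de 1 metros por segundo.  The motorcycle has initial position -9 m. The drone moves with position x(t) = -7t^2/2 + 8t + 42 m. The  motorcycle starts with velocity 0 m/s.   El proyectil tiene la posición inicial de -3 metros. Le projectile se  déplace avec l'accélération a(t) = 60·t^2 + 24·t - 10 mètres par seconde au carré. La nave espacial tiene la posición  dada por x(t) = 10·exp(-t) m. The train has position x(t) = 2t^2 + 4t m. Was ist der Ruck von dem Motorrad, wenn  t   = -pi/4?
Wir haben den Ruck j(t) = -72·sin(2·t). Durch Einsetzen von t = -pi/4: j(-pi/4) = 72.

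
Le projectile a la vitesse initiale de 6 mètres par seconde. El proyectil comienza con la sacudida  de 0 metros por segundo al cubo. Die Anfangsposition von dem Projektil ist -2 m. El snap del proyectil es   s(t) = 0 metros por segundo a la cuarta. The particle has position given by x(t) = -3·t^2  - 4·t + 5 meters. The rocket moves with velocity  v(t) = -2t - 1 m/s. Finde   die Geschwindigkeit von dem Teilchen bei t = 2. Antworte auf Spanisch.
Debemos derivar nuestra ecuación de la posición x(t) = -3·t^2 - 4·t + 5 1 vez. Tomando d/dt de x(t), encontramos v(t) = -6·t - 4. Usando v(t) = -6·t - 4 y sustituyendo t = 2, encontramos v = -16.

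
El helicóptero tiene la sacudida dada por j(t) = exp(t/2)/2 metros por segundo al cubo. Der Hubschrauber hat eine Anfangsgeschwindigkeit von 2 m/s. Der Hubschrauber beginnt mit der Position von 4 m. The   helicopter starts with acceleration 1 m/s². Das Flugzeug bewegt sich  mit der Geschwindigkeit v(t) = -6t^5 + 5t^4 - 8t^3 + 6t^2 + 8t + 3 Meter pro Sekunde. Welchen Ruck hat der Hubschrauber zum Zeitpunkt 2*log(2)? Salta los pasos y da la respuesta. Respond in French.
À t = 2*log(2), j = 1.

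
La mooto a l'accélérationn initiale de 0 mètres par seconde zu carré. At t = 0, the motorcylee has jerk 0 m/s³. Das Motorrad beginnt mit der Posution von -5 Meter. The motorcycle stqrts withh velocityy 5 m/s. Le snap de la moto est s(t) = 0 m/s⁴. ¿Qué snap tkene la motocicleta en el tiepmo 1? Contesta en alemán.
Aus der Gleichung für den Snap s(t) = 0, setzen wir t = 1 ein und erhalten s = 0.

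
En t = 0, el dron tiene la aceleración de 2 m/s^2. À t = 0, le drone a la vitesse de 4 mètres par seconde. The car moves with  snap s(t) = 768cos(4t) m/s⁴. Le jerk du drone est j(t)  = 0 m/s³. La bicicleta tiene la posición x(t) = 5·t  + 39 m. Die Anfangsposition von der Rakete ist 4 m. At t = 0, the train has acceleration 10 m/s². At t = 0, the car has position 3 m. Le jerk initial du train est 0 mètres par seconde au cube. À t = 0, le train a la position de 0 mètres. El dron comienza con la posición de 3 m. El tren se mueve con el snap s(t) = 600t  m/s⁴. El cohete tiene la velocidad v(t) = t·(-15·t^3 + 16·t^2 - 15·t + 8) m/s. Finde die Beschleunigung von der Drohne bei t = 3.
Wir müssen das Integral unserer Gleichung für den Ruck j(t) = 0 1-mal finden. Mit ∫j(t)dt und Anwendung von a(0) = 2, finden wir a(t) = 2. Aus der Gleichung für die Beschleunigung a(t) = 2, setzen wir t = 3 ein und erhalten a = 2.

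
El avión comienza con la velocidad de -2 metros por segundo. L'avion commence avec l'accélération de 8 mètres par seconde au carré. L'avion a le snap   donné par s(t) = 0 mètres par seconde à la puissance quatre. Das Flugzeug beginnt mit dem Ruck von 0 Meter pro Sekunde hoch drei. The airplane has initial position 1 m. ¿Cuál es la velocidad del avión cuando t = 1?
Necesitamos integrar nuestra ecuación del snap s(t) = 0 3 veces. La integral del snap es la sacudida. Usando j(0) = 0, obtenemos j(t) = 0. La antiderivada de la sacudida, con a(0) = 8, da la aceleración: a(t) = 8. La integral de la aceleración es la velocidad. Usando v(0) = -2, obtenemos v(t) = 8·t - 2. Tenemos la velocidad v(t) = 8·t - 2. Sustituyendo t = 1: v(1) = 6.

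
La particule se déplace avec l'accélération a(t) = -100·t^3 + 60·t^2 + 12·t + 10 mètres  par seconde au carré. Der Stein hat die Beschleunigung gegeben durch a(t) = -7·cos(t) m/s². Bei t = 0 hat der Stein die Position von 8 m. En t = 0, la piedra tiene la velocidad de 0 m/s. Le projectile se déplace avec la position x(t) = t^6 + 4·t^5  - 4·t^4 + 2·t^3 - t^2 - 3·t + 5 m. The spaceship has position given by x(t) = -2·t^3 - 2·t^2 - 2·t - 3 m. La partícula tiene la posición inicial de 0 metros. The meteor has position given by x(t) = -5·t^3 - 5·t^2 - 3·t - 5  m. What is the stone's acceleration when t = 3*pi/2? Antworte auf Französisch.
En utilisant a(t) = -7·cos(t) et en substituant t = 3*pi/2, nous trouvons a = 0.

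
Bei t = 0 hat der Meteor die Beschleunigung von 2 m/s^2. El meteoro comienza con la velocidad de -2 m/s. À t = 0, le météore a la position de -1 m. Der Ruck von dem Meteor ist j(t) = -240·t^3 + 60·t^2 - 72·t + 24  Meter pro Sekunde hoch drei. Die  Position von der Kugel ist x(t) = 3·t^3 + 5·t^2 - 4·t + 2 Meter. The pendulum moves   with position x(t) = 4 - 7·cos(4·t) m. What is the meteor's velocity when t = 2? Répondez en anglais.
To find the answer, we compute 2 antiderivatives of j(t) = -240·t^3 + 60·t^2 - 72·t + 24. Integrating jerk and using the initial condition a(0) = 2, we get a(t) = -60·t^4 + 20·t^3 - 36·t^2 + 24·t + 2. The integral of acceleration is velocity. Using v(0) = -2, we get v(t) = -12·t^5 + 5·t^4 - 12·t^3 + 12·t^2 + 2·t - 2. Using v(t) = -12·t^5 + 5·t^4 - 12·t^3 + 12·t^2 + 2·t - 2 and substituting t = 2, we find v = -350.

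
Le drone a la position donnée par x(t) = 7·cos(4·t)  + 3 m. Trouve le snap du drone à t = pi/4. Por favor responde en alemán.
Ausgehend von der Position x(t) = 7·cos(4·t) + 3, nehmen wir 4 Ableitungen. Durch Ableiten von der Position erhalten wir die Geschwindigkeit: v(t) = -28·sin(4·t). Mit d/dt von v(t) finden wir a(t) = -112·cos(4·t). Die Ableitung von der Beschleunigung ergibt den Ruck: j(t) = 448·sin(4·t). Durch Ableiten von dem Ruck erhalten wir den Snap: s(t) = 1792·cos(4·t). Wir haben den Snap s(t) = 1792·cos(4·t). Durch Einsetzen von t = pi/4: s(pi/4) = -1792.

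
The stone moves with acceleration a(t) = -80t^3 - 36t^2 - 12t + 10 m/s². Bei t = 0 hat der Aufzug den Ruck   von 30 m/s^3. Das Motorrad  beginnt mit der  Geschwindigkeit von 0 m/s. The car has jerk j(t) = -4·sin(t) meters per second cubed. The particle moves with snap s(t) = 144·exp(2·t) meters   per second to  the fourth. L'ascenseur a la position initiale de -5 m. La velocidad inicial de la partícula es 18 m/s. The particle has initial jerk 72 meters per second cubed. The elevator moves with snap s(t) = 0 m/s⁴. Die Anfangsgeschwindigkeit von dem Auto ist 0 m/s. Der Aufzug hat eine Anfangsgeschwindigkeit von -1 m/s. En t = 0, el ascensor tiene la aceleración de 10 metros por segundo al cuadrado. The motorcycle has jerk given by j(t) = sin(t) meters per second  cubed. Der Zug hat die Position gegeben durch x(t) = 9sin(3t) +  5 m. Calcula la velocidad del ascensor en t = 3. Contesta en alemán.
Wir müssen unsere Gleichung für den Snap s(t) = 0 3-mal integrieren. Die Stammfunktion von dem Snap, mit j(0) = 30, ergibt den Ruck: j(t) = 30. Durch Integration von dem Ruck und Verwendung der Anfangsbedingung a(0) = 10, erhalten wir a(t) = 30·t + 10. Durch Integration von der Beschleunigung und Verwendung der Anfangsbedingung v(0) = -1, erhalten wir v(t) = 15·t^2 + 10·t - 1. Aus der Gleichung für die Geschwindigkeit v(t) = 15·t^2 + 10·t - 1, setzen wir t = 3 ein und erhalten v = 164.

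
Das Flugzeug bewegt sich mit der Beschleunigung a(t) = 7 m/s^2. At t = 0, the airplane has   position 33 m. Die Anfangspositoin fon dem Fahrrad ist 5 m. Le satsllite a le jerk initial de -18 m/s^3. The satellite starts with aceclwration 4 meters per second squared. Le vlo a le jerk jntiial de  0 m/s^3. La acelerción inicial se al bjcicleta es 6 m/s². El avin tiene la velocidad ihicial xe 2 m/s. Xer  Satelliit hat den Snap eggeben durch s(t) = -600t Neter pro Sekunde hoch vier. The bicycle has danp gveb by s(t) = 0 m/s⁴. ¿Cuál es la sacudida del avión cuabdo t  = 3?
Para resolver esto, necesitamos tomar 1 derivada de nuestra ecuación de la aceleración a(t) = 7. Tomando d/dt de a(t), encontramos j(t) = 0. Usando j(t) = 0 y sustituyendo t = 3, encontramos j = 0.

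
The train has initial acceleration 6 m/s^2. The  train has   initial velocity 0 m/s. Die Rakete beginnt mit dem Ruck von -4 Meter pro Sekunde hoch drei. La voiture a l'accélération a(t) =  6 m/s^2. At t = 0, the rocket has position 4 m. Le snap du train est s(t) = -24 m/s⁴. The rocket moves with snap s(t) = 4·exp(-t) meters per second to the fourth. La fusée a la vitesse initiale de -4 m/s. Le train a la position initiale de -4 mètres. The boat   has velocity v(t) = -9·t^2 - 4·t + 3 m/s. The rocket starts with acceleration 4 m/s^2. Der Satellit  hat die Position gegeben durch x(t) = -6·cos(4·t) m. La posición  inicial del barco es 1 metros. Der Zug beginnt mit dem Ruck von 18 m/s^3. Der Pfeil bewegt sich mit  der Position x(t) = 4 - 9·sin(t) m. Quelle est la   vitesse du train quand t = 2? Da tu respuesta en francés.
Nous devons trouver l'intégrale de notre équation du snap s(t) = -24 3 fois. En prenant ∫s(t)dt et en appliquant j(0) = 18, nous trouvons j(t) = 18 - 24·t. En prenant ∫j(t)dt et en appliquant a(0) = 6, nous trouvons a(t) = -12·t^2 + 18·t + 6. En prenant ∫a(t)dt et en appliquant v(0) = 0, nous trouvons v(t) = t·(-4·t^2 + 9·t + 6). En utilisant v(t) = t·(-4·t^2 + 9·t + 6) et en substituant t = 2, nous trouvons v = 16.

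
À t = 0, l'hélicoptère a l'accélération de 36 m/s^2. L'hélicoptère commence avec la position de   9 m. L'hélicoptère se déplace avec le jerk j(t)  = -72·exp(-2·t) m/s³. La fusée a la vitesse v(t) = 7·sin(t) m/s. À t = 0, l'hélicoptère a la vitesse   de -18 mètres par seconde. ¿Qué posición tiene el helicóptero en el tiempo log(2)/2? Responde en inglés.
To solve this, we need to take 3 antiderivatives of our jerk equation j(t) = -72·exp(-2·t). The antiderivative of jerk is acceleration. Using a(0) = 36, we get a(t) = 36·exp(-2·t). Taking ∫a(t)dt and applying v(0) = -18, we find v(t) = -18·exp(-2·t). Finding the antiderivative of v(t) and using x(0) = 9: x(t) = 9·exp(-2·t). Using x(t) = 9·exp(-2·t) and substituting t = log(2)/2, we find x = 9/2.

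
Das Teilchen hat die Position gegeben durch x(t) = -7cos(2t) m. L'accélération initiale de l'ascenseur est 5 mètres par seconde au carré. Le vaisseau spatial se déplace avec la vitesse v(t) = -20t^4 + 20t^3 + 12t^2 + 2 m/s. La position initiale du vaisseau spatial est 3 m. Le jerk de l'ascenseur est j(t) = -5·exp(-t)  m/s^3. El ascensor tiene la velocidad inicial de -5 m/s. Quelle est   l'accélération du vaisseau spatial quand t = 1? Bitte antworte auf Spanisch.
Debemos derivar nuestra ecuación de la velocidad v(t) = -20·t^4 + 20·t^3 + 12·t^2 + 2 1 vez. Derivando la velocidad, obtenemos la aceleración: a(t) = -80·t^3 + 60·t^2 + 24·t. Usando a(t) = -80·t^3 + 60·t^2 + 24·t y sustituyendo t = 1, encontramos a = 4.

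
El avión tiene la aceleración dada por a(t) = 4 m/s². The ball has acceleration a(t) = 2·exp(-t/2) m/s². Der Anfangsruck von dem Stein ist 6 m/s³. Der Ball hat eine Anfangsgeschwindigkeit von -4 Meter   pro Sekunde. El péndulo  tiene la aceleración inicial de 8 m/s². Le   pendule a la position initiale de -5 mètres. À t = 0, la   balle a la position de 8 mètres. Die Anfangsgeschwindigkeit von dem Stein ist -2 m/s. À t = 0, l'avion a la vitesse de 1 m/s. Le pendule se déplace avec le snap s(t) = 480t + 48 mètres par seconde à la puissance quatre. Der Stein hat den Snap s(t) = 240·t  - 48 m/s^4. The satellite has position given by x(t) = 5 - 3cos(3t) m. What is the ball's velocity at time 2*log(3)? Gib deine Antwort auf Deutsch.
Wir müssen unsere Gleichung für die Beschleunigung a(t) = 2·exp(-t/2) 1-mal integrieren. Die Stammfunktion von der Beschleunigung, mit v(0) = -4, ergibt die Geschwindigkeit: v(t) = -4·exp(-t/2). Mit v(t) = -4·exp(-t/2) und Einsetzen von t = 2*log(3), finden wir v = -4/3.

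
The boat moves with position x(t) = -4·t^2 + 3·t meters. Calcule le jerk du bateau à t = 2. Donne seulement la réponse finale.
j(2) = 0.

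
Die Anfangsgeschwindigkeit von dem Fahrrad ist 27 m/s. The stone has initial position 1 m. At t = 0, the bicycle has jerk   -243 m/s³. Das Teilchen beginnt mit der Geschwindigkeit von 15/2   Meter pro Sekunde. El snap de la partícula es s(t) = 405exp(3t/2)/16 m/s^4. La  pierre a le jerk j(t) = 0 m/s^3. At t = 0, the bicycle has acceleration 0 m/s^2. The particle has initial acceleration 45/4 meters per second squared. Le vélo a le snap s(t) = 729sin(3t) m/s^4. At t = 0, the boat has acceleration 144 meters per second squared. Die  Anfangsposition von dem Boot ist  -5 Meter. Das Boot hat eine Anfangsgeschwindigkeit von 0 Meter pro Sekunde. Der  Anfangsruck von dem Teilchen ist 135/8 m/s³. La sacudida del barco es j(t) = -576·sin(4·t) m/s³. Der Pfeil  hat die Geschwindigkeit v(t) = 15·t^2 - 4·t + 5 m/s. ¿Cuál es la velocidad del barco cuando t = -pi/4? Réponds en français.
En partant du jerk j(t) = -576·sin(4·t), nous prenons 2 intégrales. La primitive du jerk, avec a(0) = 144, donne l'accélération: a(t) = 144·cos(4·t). L'intégrale de l'accélération est la vitesse. En utilisant v(0) = 0, nous obtenons v(t) = 36·sin(4·t). De l'équation de la vitesse v(t) = 36·sin(4·t), nous substituons t = -pi/4 pour obtenir v = 0.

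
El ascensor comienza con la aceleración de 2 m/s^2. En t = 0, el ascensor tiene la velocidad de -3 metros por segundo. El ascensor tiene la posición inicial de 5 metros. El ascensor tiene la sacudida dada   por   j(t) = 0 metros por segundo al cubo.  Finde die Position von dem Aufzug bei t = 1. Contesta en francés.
Pour résoudre ceci, nous devons prendre 3 primitives de notre équation du jerk j(t) = 0. En prenant ∫j(t)dt et en appliquant a(0) = 2, nous trouvons a(t) = 2. En intégrant l'accélération et en utilisant la condition initiale v(0) = -3, nous obtenons v(t) = 2·t - 3. En prenant ∫v(t)dt et en appliquant x(0) = 5, nous trouvons x(t) = t^2 - 3·t + 5. De l'équation de la position x(t) = t^2 - 3·t + 5, nous substituons t = 1 pour obtenir x = 3.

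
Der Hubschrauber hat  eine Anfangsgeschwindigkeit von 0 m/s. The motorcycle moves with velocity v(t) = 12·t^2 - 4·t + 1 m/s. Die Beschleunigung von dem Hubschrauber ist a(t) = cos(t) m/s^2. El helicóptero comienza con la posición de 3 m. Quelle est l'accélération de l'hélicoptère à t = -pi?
De l'équation de l'accélération a(t) = cos(t), nous substituons t = -pi pour obtenir a = -1.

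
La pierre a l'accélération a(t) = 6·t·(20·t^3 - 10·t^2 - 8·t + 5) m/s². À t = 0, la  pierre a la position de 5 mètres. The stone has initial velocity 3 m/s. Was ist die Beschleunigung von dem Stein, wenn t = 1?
Mit a(t) = 6·t·(20·t^3 - 10·t^2 - 8·t + 5) und Einsetzen von t = 1, finden wir a = 42.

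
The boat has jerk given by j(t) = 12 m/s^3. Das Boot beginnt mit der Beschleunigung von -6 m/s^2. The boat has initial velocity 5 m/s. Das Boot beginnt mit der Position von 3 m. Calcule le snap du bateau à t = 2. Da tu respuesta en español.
Partiendo de la sacudida j(t) = 12, tomamos 1 derivada. Derivando la sacudida, obtenemos el snap: s(t) = 0. Tenemos el snap s(t) = 0. Sustituyendo t = 2: s(2) = 0.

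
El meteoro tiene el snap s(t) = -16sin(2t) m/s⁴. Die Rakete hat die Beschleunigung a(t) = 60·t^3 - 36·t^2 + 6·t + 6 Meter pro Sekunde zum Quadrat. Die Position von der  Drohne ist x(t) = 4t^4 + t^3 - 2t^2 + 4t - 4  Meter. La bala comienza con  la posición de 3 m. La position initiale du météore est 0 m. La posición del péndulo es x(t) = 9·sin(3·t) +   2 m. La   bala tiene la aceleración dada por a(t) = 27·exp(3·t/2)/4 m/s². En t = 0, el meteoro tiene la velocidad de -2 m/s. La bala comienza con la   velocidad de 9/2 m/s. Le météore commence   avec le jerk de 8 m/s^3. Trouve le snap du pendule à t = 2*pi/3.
Nous devons dériver notre équation de la position x(t) = 9·sin(3·t) + 2 4 fois. En dérivant la position, nous obtenons la vitesse: v(t) = 27·cos(3·t). La dérivée de la vitesse donne l'accélération: a(t) = -81·sin(3·t). La dérivée de l'accélération donne le jerk: j(t) = -243·cos(3·t). La dérivée du jerk donne le snap: s(t) = 729·sin(3·t). En utilisant s(t) = 729·sin(3·t) et en substituant t = 2*pi/3, nous trouvons s = 0.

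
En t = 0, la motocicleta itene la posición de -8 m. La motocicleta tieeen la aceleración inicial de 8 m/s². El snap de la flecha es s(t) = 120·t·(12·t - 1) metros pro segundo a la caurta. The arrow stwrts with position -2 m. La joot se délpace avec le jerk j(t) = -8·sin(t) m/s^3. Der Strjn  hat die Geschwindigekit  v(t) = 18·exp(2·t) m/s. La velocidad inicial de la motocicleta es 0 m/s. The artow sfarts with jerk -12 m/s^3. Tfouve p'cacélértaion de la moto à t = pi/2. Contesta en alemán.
Wir müssen das Integral unserer Gleichung für den Ruck j(t) = -8·sin(t) 1-mal finden. Mit ∫j(t)dt und Anwendung von a(0) = 8, finden wir a(t) = 8·cos(t). Wir haben die Beschleunigung a(t) = 8·cos(t). Durch Einsetzen von t = pi/2: a(pi/2) = 0.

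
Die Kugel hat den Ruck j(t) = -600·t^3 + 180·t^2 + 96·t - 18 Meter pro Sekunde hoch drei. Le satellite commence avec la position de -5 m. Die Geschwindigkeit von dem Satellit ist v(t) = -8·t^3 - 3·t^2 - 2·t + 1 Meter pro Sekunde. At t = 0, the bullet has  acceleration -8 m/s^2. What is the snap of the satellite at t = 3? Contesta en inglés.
Starting from velocity v(t) = -8·t^3 - 3·t^2 - 2·t + 1, we take 3 derivatives. Taking d/dt of v(t), we find a(t) = -24·t^2 - 6·t - 2. The derivative of acceleration gives jerk: j(t) = -48·t - 6. Taking d/dt of j(t), we find s(t) = -48. From the given snap equation s(t) = -48, we substitute t = 3 to get s = -48.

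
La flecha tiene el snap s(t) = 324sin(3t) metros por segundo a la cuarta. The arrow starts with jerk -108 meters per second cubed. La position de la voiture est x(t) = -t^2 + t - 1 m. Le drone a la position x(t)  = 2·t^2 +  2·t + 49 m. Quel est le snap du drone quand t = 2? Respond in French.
Pour résoudre ceci, nous devons prendre 4 dérivées de notre équation de la position x(t) = 2·t^2 + 2·t + 49. En dérivant la position, nous obtenons la vitesse: v(t) = 4·t + 2. En prenant d/dt de v(t), nous trouvons a(t) = 4. En prenant d/dt de a(t), nous trouvons j(t) = 0. En dérivant le jerk, nous obtenons le snap: s(t) = 0. En utilisant s(t) = 0 et en substituant t = 2, nous trouvons s = 0.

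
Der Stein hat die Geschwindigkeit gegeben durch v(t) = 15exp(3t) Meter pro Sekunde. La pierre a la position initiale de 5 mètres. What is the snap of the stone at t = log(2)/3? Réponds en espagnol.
Para resolver esto, necesitamos tomar 3 derivadas de nuestra ecuación de la velocidad v(t) = 15·exp(3·t). Derivando la velocidad, obtenemos la aceleración: a(t) = 45·exp(3·t). La derivada de la aceleración da la sacudida: j(t) = 135·exp(3·t). Tomando d/dt de j(t), encontramos s(t) = 405·exp(3·t). Tenemos el snap s(t) = 405·exp(3·t). Sustituyendo t = log(2)/3: s(log(2)/3) = 810.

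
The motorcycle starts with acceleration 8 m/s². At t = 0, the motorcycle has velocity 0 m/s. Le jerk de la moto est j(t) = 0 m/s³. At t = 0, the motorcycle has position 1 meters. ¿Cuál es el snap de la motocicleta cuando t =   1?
Partiendo de la sacudida j(t) = 0, tomamos 1 derivada. Derivando la sacudida, obtenemos el snap: s(t) = 0. De la ecuación del snap s(t) = 0, sustituimos t = 1 para obtener s = 0.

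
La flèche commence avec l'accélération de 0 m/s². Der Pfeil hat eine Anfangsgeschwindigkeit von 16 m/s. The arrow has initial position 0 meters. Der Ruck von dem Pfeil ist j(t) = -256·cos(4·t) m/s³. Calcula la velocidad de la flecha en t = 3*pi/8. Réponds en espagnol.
Partiendo de la sacudida j(t) = -256·cos(4·t), tomamos 2 antiderivadas. Integrando la sacudida y usando la condición inicial a(0) = 0, obtenemos a(t) = -64·sin(4·t). Integrando la aceleración y usando la condición inicial v(0) = 16, obtenemos v(t) = 16·cos(4·t). De la ecuación de la velocidad v(t) = 16·cos(4·t), sustituimos t = 3*pi/8 para obtener v = 0.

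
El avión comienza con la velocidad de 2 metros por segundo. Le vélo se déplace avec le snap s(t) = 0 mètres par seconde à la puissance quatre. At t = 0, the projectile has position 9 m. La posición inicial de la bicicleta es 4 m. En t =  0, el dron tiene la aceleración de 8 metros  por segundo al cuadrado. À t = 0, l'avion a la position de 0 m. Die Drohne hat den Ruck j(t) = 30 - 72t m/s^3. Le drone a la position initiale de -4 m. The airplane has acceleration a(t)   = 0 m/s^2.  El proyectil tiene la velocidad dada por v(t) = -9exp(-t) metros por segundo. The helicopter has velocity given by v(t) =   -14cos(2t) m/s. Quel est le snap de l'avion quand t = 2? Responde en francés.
Nous devons dériver notre équation de l'accélération a(t) = 0 2 fois. En prenant d/dt de a(t), nous trouvons j(t) = 0. En prenant d/dt de j(t), nous trouvons s(t) = 0. En utilisant s(t) = 0 et en substituant t = 2, nous trouvons s = 0.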